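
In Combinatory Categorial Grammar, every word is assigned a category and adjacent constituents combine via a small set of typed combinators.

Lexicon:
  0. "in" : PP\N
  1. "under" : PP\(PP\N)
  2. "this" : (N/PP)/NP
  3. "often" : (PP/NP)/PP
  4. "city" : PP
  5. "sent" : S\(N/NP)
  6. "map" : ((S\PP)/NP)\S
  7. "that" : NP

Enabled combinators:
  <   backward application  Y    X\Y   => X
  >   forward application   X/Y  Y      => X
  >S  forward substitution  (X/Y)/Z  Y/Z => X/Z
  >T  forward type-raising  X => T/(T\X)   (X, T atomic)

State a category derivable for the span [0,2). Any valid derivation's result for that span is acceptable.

[0,8] S   <
  [0,2] PP   <
    [0,1] "in" : PP\N
    [1,2] "under" : PP\(PP\N)
  [2,8] S\PP   >
    [2,7] (S\PP)/NP   <
      [2,6] S   <
        [2,5] N/NP   >S
          [2,3] "this" : (N/PP)/NP
          [3,5] PP/NP   >
            [3,4] "often" : (PP/NP)/PP
            [4,5] "city" : PP
        [5,6] "sent" : S\(N/NP)
      [6,7] "map" : ((S\PP)/NP)\S
    [7,8] "that" : NP

PP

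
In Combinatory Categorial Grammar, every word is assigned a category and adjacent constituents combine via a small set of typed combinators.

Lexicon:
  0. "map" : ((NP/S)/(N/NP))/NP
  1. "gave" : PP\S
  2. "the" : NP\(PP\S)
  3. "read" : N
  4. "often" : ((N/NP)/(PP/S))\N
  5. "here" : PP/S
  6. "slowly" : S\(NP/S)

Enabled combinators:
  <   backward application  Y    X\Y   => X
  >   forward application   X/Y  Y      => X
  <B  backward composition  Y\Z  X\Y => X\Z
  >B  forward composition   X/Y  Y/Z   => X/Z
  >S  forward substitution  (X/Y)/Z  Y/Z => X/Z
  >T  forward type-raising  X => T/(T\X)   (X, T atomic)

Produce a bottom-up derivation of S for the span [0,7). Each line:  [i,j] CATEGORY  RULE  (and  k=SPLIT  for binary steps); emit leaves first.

[0,1] ((NP/S)/(N/NP))/NP  lex  "map"
[1,2] PP\S  lex  "gave"
[2,3] NP\(PP\S)  lex  "the"
[1,3] NP  <  k=2
[0,3] (NP/S)/(N/NP)  >  k=1
[3,4] N  lex  "read"
[4,5] ((N/NP)/(PP/S))\N  lex  "often"
[3,5] (N/NP)/(PP/S)  <  k=4
[5,6] PP/S  lex  "here"
[3,6] N/NP  >  k=5
[0,6] NP/S  >  k=3
[6,7] S\(NP/S)  lex  "slowly"
[0,7] S  <  k=6

[0,7] S   <
  [0,6] NP/S   >
    [0,3] (NP/S)/(N/NP)   >
      [0,1] "map" : ((NP/S)/(N/NP))/NP
      [1,3] NP   <
        [1,2] "gave" : PP\S
        [2,3] "the" : NP\(PP\S)
    [3,6] N/NP   >
      [3,5] (N/NP)/(PP/S)   <
        [3,4] "read" : N
        [4,5] "often" : ((N/NP)/(PP/S))\N
      [5,6] "here" : PP/S
  [6,7] "slowly" : S\(NP/S)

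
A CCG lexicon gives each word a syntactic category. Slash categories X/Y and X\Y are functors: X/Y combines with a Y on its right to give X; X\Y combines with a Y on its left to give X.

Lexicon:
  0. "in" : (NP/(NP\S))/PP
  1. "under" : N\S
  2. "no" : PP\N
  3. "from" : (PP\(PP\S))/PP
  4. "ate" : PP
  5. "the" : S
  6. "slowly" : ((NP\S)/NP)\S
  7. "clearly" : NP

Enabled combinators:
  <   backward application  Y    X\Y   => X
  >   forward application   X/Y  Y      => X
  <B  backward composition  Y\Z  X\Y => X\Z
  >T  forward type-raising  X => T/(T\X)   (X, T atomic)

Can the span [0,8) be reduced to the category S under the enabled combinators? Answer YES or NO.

NO

(NP/(NP\S))/PP N\S PP\N (PP\(PP\S))/PP PP S ((NP\S)/NP)\S NP
CKY chart[0,8] = {N/(N\NP), NP, NP/(NP\NP), PP/(PP\NP), S/(S\NP)}; S ∉ chart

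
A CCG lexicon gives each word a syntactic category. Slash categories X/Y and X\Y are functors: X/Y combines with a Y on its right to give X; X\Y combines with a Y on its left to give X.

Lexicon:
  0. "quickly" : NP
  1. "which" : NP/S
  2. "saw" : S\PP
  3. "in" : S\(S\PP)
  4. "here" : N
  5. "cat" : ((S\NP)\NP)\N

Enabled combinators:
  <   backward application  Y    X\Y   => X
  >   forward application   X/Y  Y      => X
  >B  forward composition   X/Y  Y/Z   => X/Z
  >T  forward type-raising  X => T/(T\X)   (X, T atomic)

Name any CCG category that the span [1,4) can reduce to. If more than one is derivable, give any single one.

[0,6] S   >
  [0,1] S/(S\NP)   >T
    [0,1] "quickly" : NP
  [1,6] S\NP   <
    [1,4] NP   >
      [1,2] "which" : NP/S
      [2,4] S   <
        [2,3] "saw" : S\PP
        [3,4] "in" : S\(S\PP)
    [4,6] (S\NP)\NP   <
      [4,5] "here" : N
      [5,6] "cat" : ((S\NP)\NP)\N

NP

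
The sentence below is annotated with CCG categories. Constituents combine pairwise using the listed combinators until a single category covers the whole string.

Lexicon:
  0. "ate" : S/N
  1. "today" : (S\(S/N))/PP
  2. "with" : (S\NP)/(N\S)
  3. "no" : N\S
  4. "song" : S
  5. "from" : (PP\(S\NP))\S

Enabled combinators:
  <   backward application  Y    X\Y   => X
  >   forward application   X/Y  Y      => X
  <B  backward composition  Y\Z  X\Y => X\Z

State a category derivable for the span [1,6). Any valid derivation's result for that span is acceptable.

S\(S/N)

[0,6] S   <
  [0,1] "ate" : S/N
  [1,6] S\(S/N)   >
    [1,2] "today" : (S\(S/N))/PP
    [2,6] PP   <
      [2,4] S\NP   >
        [2,3] "with" : (S\NP)/(N\S)
        [3,4] "no" : N\S
      [4,6] PP\(S\NP)   <
        [4,5] "song" : S
        [5,6] "from" : (PP\(S\NP))\S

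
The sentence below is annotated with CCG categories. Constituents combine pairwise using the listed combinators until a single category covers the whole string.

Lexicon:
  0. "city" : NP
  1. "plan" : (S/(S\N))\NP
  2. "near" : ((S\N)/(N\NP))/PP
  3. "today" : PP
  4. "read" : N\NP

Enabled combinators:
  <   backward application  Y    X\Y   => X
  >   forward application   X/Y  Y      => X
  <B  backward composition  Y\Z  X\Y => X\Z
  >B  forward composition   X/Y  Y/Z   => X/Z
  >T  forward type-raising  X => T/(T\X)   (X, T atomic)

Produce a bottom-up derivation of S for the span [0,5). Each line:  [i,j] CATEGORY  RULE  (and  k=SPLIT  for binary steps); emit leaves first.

[0,5] S   >
  [0,2] S/(S\N)   <
    [0,1] "city" : NP
    [1,2] "plan" : (S/(S\N))\NP
  [2,5] S\N   >
    [2,4] (S\N)/(N\NP)   >
      [2,3] "near" : ((S\N)/(N\NP))/PP
      [3,4] "today" : PP
    [4,5] "read" : N\NP

[0,1] NP  lex  "city"
[1,2] (S/(S\N))\NP  lex  "plan"
[0,2] S/(S\N)  <  k=1
[2,3] ((S\N)/(N\NP))/PP  lex  "near"
[3,4] PP  lex  "today"
[2,4] (S\N)/(N\NP)  >  k=3
[4,5] N\NP  lex  "read"
[2,5] S\N  >  k=4
[0,5] S  >  k=2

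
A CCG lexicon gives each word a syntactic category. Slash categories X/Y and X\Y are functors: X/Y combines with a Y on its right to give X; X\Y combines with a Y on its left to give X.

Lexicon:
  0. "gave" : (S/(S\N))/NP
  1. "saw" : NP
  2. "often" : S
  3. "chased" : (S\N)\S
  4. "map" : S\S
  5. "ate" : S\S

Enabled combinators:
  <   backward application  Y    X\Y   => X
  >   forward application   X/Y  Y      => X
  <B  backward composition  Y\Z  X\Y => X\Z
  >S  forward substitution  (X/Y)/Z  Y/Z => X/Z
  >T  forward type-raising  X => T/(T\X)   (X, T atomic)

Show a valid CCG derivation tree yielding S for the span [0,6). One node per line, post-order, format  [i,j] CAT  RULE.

[0,1] (S/(S\N))/NP  lex  "gave"
[1,2] NP  lex  "saw"
[0,2] S/(S\N)  >  k=1
[2,3] S  lex  "often"
[3,4] (S\N)\S  lex  "chased"
[2,4] S\N  <  k=3
[4,5] S\S  lex  "map"
[2,5] S\N  <B  k=4
[5,6] S\S  lex  "ate"
[2,6] S\N  <B  k=5
[0,6] S  >  k=2

[0,6] S   >
  [0,2] S/(S\N)   >
    [0,1] "gave" : (S/(S\N))/NP
    [1,2] "saw" : NP
  [2,6] S\N   <B
    [2,5] S\N   <B
      [2,4] S\N   <
        [2,3] "often" : S
        [3,4] "chased" : (S\N)\S
      [4,5] "map" : S\S
    [5,6] "ate" : S\S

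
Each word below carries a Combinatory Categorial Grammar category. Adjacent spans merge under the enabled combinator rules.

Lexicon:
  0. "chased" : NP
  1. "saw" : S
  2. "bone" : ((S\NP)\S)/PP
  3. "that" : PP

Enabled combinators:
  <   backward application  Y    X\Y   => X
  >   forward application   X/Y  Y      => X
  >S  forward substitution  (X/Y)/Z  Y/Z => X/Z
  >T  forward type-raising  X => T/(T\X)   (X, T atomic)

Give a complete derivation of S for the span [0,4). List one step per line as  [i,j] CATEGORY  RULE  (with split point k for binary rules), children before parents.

[0,1] NP  lex  "chased"
[1,2] S  lex  "saw"
[2,3] ((S\NP)\S)/PP  lex  "bone"
[3,4] PP  lex  "that"
[2,4] (S\NP)\S  >  k=3
[1,4] S\NP  <  k=2
[0,4] S  <  k=1

[0,4] S   <
  [0,1] "chased" : NP
  [1,4] S\NP   <
    [1,2] "saw" : S
    [2,4] (S\NP)\S   >
      [2,3] "bone" : ((S\NP)\S)/PP
      [3,4] "that" : PP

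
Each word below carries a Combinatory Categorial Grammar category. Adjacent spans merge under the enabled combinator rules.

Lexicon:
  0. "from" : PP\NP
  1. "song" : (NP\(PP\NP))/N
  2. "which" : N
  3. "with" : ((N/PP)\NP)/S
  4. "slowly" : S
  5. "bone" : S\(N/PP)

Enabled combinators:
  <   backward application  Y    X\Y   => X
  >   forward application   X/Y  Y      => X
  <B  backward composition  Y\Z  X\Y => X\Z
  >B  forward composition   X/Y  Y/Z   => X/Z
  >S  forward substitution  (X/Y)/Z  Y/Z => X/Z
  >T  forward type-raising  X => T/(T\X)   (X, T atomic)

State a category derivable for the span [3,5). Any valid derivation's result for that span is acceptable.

(N/PP)\NP

[0,6] S   <
  [0,5] N/PP   <
    [0,3] NP   <
      [0,1] "from" : PP\NP
      [1,3] NP\(PP\NP)   >
        [1,2] "song" : (NP\(PP\NP))/N
        [2,3] "which" : N
    [3,5] (N/PP)\NP   >
      [3,4] "with" : ((N/PP)\NP)/S
      [4,5] "slowly" : S
  [5,6] "bone" : S\(N/PP)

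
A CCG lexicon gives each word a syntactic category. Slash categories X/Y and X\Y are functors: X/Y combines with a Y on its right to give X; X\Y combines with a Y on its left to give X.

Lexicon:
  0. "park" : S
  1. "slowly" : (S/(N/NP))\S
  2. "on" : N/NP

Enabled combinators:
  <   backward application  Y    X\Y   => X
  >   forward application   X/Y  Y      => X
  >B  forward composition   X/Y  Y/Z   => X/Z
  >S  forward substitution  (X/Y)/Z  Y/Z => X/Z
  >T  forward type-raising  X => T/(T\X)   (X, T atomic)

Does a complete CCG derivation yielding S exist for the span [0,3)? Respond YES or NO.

YES

[0,3] S   >
  [0,2] S/(N/NP)   <
    [0,1] "park" : S
    [1,2] "slowly" : (S/(N/NP))\S
  [2,3] "on" : N/NP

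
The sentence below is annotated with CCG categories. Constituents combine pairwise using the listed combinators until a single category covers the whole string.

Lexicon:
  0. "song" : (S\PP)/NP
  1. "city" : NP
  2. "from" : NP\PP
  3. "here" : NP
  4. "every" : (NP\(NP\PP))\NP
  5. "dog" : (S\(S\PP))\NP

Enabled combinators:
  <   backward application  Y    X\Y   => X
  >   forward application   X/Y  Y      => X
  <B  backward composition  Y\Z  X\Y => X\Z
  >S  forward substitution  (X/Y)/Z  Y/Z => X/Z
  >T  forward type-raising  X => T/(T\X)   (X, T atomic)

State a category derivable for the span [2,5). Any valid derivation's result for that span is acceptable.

NP

[0,6] S   <
  [0,2] S\PP   >
    [0,1] "song" : (S\PP)/NP
    [1,2] "city" : NP
  [2,6] S\(S\PP)   <
    [2,5] NP   <
      [2,3] "from" : NP\PP
      [3,5] NP\(NP\PP)   <
        [3,4] "here" : NP
        [4,5] "every" : (NP\(NP\PP))\NP
    [5,6] "dog" : (S\(S\PP))\NP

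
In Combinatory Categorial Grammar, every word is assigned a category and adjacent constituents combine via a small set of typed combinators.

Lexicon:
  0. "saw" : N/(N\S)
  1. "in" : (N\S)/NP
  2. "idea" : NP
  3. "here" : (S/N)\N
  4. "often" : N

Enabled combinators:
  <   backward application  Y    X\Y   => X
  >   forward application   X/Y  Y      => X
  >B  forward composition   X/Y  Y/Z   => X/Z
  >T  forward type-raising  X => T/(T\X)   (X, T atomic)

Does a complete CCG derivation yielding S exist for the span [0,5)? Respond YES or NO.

YES

[0,5] S   >
  [0,4] S/N   <
    [0,3] N   >
      [0,1] "saw" : N/(N\S)
      [1,3] N\S   >
        [1,2] "in" : (N\S)/NP
        [2,3] "idea" : NP
    [3,4] "here" : (S/N)\N
  [4,5] "often" : N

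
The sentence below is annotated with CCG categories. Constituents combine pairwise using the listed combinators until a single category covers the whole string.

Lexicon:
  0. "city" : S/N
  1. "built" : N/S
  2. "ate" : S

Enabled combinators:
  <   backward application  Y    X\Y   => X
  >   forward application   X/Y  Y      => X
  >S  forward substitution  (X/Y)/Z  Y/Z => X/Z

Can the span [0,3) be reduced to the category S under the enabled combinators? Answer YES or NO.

[0,3] S   >
  [0,1] "city" : S/N
  [1,3] N   >
    [1,2] "built" : N/S
    [2,3] "ate" : S

YES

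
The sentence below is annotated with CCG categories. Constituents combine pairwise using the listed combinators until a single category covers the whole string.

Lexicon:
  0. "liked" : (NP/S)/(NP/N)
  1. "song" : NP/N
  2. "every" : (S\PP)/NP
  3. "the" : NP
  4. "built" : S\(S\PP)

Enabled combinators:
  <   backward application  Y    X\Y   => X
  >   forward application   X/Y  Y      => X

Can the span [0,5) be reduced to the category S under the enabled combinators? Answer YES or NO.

(NP/S)/(NP/N) NP/N (S\PP)/NP NP S\(S\PP)
CKY chart[0,5] = {NP}; S ∉ chart

NO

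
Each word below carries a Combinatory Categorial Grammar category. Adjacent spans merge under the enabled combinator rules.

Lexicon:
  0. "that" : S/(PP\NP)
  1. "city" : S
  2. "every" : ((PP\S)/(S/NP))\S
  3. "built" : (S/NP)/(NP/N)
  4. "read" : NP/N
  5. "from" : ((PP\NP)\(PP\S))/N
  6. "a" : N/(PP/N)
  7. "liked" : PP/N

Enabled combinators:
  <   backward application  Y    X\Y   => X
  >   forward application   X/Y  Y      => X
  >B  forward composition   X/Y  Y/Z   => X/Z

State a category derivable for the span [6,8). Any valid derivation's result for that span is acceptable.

[0,8] S   >
  [0,1] "that" : S/(PP\NP)
  [1,8] PP\NP   <
    [1,5] PP\S   >
      [1,3] (PP\S)/(S/NP)   <
        [1,2] "city" : S
        [2,3] "every" : ((PP\S)/(S/NP))\S
      [3,5] S/NP   >
        [3,4] "built" : (S/NP)/(NP/N)
        [4,5] "read" : NP/N
    [5,8] (PP\NP)\(PP\S)   >
      [5,6] "from" : ((PP\NP)\(PP\S))/N
      [6,8] N   >
        [6,7] "a" : N/(PP/N)
        [7,8] "liked" : PP/N

N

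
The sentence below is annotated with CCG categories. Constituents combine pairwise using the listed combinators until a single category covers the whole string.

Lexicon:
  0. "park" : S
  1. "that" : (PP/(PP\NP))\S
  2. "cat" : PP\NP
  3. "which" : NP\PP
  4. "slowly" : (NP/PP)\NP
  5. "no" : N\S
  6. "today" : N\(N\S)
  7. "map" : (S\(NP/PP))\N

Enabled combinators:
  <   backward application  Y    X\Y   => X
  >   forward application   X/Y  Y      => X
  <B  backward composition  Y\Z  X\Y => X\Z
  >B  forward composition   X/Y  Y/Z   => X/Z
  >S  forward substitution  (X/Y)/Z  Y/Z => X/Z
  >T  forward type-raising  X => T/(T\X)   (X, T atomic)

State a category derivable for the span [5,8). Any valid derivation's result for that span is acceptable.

S\(NP/PP)

[0,8] S   <
  [0,3] PP   >
    [0,2] PP/(PP\NP)   <
      [0,1] "park" : S
      [1,2] "that" : (PP/(PP\NP))\S
    [2,3] "cat" : PP\NP
  [3,8] S\PP   <B
    [3,4] "which" : NP\PP
    [4,8] S\NP   <B
      [4,5] "slowly" : (NP/PP)\NP
      [5,8] S\(NP/PP)   <
        [5,7] N   <
          [5,6] "no" : N\S
          [6,7] "today" : N\(N\S)
        [7,8] "map" : (S\(NP/PP))\N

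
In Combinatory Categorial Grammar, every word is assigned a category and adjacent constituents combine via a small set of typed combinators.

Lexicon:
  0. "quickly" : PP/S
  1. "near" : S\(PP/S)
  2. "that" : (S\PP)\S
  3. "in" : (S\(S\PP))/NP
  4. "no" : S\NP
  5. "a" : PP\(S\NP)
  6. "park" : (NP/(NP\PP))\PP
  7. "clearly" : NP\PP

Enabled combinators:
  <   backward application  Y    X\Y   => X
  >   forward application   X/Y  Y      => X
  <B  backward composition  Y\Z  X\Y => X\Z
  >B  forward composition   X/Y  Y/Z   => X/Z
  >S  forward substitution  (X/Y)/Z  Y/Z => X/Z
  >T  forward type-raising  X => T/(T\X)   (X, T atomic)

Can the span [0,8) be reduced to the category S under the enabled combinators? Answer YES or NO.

YES

[0,8] S   <
  [0,3] S\PP   <
    [0,2] S   <
      [0,1] "quickly" : PP/S
      [1,2] "near" : S\(PP/S)
    [2,3] "that" : (S\PP)\S
  [3,8] S\(S\PP)   >
    [3,4] "in" : (S\(S\PP))/NP
    [4,8] NP   >
      [4,7] NP/(NP\PP)   <
        [4,6] PP   <
          [4,5] "no" : S\NP
          [5,6] "a" : PP\(S\NP)
        [6,7] "park" : (NP/(NP\PP))\PP
      [7,8] "clearly" : NP\PP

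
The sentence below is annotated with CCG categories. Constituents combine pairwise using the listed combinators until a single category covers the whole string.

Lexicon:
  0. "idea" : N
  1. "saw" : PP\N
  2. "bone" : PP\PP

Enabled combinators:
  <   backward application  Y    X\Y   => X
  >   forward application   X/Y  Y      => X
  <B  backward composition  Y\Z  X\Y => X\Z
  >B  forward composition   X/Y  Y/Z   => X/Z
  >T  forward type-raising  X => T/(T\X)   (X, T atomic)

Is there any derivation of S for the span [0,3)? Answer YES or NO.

NO

N PP\N PP\PP
CKY chart[0,3] = {N/(N\PP), NP/(NP\PP), PP, PP/(PP\PP), S/(S\PP)}; S ∉ chart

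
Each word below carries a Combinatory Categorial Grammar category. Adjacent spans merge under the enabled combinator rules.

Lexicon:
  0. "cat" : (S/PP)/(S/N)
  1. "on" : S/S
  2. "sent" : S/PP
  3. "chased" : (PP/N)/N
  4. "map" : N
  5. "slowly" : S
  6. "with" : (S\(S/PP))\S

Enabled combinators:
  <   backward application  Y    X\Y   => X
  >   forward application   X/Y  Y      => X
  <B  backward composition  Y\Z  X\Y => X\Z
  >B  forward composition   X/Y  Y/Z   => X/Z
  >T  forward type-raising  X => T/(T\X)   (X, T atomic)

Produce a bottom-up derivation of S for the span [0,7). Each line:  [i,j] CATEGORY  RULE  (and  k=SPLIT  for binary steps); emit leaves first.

[0,1] (S/PP)/(S/N)  lex  "cat"
[1,2] S/S  lex  "on"
[2,3] S/PP  lex  "sent"
[1,3] S/PP  >B  k=2
[3,4] (PP/N)/N  lex  "chased"
[4,5] N  lex  "map"
[3,5] PP/N  >  k=4
[1,5] S/N  >B  k=3
[0,5] S/PP  >  k=1
[5,6] S  lex  "slowly"
[6,7] (S\(S/PP))\S  lex  "with"
[5,7] S\(S/PP)  <  k=6
[0,7] S  <  k=5

[0,7] S   <
  [0,5] S/PP   >
    [0,1] "cat" : (S/PP)/(S/N)
    [1,5] S/N   >B
      [1,3] S/PP   >B
        [1,2] "on" : S/S
        [2,3] "sent" : S/PP
      [3,5] PP/N   >
        [3,4] "chased" : (PP/N)/N
        [4,5] "map" : N
  [5,7] S\(S/PP)   <
    [5,6] "slowly" : S
    [6,7] "with" : (S\(S/PP))\S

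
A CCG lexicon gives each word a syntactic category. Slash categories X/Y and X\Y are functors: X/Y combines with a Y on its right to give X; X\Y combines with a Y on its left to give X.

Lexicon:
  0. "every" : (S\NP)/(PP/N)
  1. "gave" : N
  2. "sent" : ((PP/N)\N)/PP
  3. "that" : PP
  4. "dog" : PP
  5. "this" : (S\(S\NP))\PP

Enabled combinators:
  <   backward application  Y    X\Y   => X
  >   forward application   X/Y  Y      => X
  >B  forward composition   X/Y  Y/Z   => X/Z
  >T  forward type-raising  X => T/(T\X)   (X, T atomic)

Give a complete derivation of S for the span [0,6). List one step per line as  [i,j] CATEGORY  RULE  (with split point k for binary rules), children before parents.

[0,6] S   <
  [0,4] S\NP   >
    [0,1] "every" : (S\NP)/(PP/N)
    [1,4] PP/N   <
      [1,2] "gave" : N
      [2,4] (PP/N)\N   >
        [2,3] "sent" : ((PP/N)\N)/PP
        [3,4] "that" : PP
  [4,6] S\(S\NP)   <
    [4,5] "dog" : PP
    [5,6] "this" : (S\(S\NP))\PP

[0,1] (S\NP)/(PP/N)  lex  "every"
[1,2] N  lex  "gave"
[2,3] ((PP/N)\N)/PP  lex  "sent"
[3,4] PP  lex  "that"
[2,4] (PP/N)\N  >  k=3
[1,4] PP/N  <  k=2
[0,4] S\NP  >  k=1
[4,5] PP  lex  "dog"
[5,6] (S\(S\NP))\PP  lex  "this"
[4,6] S\(S\NP)  <  k=5
[0,6] S  <  k=4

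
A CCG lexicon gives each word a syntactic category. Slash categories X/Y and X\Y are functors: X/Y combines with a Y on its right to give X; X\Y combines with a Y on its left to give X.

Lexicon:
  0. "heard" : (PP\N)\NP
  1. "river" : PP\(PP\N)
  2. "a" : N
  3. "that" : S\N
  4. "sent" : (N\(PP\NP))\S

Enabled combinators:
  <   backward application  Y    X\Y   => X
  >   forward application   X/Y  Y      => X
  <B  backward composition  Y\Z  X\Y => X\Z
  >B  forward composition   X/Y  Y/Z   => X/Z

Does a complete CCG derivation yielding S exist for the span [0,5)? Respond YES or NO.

(PP\N)\NP PP\(PP\N) N S\N (N\(PP\NP))\S
CKY chart[0,5] = {N}; S ∉ chart

NO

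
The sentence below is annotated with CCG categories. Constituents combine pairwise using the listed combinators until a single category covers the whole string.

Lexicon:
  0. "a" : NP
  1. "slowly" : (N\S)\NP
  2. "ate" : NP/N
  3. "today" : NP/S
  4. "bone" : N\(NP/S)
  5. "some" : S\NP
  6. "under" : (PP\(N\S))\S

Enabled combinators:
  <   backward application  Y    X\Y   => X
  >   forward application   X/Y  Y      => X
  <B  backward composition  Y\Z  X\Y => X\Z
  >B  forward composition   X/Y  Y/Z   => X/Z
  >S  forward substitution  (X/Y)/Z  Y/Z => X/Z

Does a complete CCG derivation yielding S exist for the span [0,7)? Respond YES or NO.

NO

NP (N\S)\NP NP/N NP/S N\(NP/S) S\NP (PP\(N\S))\S
CKY chart[0,7] = {PP}; S ∉ chart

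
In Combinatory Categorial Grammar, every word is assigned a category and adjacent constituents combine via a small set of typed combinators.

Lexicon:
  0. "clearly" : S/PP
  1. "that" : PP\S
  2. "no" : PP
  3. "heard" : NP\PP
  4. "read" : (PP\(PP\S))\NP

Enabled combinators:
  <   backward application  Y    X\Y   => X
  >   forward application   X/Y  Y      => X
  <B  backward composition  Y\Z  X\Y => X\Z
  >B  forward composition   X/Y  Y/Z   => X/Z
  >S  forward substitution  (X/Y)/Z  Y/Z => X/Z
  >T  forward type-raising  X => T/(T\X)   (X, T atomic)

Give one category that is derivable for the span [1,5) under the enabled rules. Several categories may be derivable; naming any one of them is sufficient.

PP

[0,5] S   >
  [0,1] "clearly" : S/PP
  [1,5] PP   <
    [1,2] "that" : PP\S
    [2,5] PP\(PP\S)   <
      [2,4] NP   <
        [2,3] "no" : PP
        [3,4] "heard" : NP\PP
      [4,5] "read" : (PP\(PP\S))\NP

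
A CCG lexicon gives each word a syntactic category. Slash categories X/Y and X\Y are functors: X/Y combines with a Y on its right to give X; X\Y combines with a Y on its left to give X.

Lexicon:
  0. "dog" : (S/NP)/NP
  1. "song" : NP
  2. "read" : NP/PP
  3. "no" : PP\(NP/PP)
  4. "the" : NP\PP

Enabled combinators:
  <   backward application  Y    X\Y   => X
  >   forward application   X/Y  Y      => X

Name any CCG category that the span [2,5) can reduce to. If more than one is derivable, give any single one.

NP

[0,5] S   >
  [0,2] S/NP   >
    [0,1] "dog" : (S/NP)/NP
    [1,2] "song" : NP
  [2,5] NP   <
    [2,4] PP   <
      [2,3] "read" : NP/PP
      [3,4] "no" : PP\(NP/PP)
    [4,5] "the" : NP\PP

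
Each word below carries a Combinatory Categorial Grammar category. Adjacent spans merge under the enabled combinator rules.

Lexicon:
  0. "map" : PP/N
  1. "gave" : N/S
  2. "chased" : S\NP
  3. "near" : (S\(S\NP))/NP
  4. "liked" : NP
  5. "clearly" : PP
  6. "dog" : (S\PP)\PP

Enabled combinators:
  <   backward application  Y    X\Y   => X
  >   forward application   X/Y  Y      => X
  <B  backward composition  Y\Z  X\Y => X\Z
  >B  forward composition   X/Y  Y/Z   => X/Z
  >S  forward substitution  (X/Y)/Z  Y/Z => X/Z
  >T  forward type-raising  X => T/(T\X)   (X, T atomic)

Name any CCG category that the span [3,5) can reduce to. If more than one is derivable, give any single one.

S\(S\NP)

[0,7] S   <
  [0,5] PP   >
    [0,2] PP/S   >B
      [0,1] "map" : PP/N
      [1,2] "gave" : N/S
    [2,5] S   <
      [2,3] "chased" : S\NP
      [3,5] S\(S\NP)   >
        [3,4] "near" : (S\(S\NP))/NP
        [4,5] "liked" : NP
  [5,7] S\PP   <
    [5,6] "clearly" : PP
    [6,7] "dog" : (S\PP)\PP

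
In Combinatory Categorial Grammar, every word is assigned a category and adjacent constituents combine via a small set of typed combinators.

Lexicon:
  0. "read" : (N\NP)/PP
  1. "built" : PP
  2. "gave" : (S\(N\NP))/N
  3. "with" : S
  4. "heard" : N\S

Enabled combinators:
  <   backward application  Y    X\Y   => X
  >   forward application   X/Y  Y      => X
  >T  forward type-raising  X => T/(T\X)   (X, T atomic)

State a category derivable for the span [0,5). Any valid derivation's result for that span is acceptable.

S

[0,5] S   <
  [0,2] N\NP   >
    [0,1] "read" : (N\NP)/PP
    [1,2] "built" : PP
  [2,5] S\(N\NP)   >
    [2,3] "gave" : (S\(N\NP))/N
    [3,5] N   >
      [3,4] N/(N\S)   >T
        [3,4] "with" : S
      [4,5] "heard" : N\S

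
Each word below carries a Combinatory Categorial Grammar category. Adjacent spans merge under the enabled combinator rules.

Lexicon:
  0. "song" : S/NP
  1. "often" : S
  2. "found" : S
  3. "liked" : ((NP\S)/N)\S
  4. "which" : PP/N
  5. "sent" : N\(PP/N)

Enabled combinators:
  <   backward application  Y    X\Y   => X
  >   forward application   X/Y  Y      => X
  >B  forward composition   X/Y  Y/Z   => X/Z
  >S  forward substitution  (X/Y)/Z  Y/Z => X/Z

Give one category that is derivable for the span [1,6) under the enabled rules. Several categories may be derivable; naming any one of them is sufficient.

NP

[0,6] S   >
  [0,1] "song" : S/NP
  [1,6] NP   <
    [1,2] "often" : S
    [2,6] NP\S   >
      [2,4] (NP\S)/N   <
        [2,3] "found" : S
        [3,4] "liked" : ((NP\S)/N)\S
      [4,6] N   <
        [4,5] "which" : PP/N
        [5,6] "sent" : N\(PP/N)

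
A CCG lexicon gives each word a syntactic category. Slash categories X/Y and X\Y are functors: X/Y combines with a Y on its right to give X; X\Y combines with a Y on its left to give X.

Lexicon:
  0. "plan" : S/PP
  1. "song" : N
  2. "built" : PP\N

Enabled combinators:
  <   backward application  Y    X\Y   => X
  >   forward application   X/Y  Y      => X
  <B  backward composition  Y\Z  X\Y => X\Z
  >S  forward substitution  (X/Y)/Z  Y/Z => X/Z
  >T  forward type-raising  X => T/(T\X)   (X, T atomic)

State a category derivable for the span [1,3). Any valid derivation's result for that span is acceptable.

[0,3] S   >
  [0,1] "plan" : S/PP
  [1,3] PP   <
    [1,2] "song" : N
    [2,3] "built" : PP\N

PP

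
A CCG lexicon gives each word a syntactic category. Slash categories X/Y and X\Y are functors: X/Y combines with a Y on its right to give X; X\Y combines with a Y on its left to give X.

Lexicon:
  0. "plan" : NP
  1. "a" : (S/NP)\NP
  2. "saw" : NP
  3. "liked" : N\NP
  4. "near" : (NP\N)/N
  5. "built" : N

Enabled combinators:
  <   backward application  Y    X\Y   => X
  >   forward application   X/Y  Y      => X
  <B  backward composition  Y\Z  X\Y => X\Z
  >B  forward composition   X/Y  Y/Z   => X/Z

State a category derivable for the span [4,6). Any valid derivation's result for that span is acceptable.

[0,6] S   >
  [0,2] S/NP   <
    [0,1] "plan" : NP
    [1,2] "a" : (S/NP)\NP
  [2,6] NP   <
    [2,4] N   <
      [2,3] "saw" : NP
      [3,4] "liked" : N\NP
    [4,6] NP\N   >
      [4,5] "near" : (NP\N)/N
      [5,6] "built" : N

NP\N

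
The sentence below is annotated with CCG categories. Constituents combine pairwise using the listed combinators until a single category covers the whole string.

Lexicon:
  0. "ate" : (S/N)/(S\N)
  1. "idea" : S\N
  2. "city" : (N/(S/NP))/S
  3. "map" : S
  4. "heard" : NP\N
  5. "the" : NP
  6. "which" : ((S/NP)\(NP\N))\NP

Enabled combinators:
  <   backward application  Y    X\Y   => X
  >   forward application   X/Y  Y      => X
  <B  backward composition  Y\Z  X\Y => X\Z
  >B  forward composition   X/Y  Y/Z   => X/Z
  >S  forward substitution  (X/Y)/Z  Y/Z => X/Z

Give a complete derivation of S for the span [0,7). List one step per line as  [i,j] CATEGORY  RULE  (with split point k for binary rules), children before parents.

[0,7] S   >
  [0,2] S/N   >
    [0,1] "ate" : (S/N)/(S\N)
    [1,2] "idea" : S\N
  [2,7] N   >
    [2,4] N/(S/NP)   >
      [2,3] "city" : (N/(S/NP))/S
      [3,4] "map" : S
    [4,7] S/NP   <
      [4,5] "heard" : NP\N
      [5,7] (S/NP)\(NP\N)   <
        [5,6] "the" : NP
        [6,7] "which" : ((S/NP)\(NP\N))\NP

[0,1] (S/N)/(S\N)  lex  "ate"
[1,2] S\N  lex  "idea"
[0,2] S/N  >  k=1
[2,3] (N/(S/NP))/S  lex  "city"
[3,4] S  lex  "map"
[2,4] N/(S/NP)  >  k=3
[4,5] NP\N  lex  "heard"
[5,6] NP  lex  "the"
[6,7] ((S/NP)\(NP\N))\NP  lex  "which"
[5,7] (S/NP)\(NP\N)  <  k=6
[4,7] S/NP  <  k=5
[2,7] N  >  k=4
[0,7] S  >  k=2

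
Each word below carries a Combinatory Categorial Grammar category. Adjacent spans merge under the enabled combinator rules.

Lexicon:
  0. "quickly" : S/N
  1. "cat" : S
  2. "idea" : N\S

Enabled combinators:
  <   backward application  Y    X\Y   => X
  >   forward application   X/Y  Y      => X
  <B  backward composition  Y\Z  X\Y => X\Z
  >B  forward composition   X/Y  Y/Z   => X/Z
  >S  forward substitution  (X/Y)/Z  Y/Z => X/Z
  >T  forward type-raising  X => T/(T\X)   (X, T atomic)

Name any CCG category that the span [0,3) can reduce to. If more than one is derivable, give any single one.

[0,3] S   >
  [0,1] "quickly" : S/N
  [1,3] N   >
    [1,2] N/(N\S)   >T
      [1,2] "cat" : S
    [2,3] "idea" : N\S

S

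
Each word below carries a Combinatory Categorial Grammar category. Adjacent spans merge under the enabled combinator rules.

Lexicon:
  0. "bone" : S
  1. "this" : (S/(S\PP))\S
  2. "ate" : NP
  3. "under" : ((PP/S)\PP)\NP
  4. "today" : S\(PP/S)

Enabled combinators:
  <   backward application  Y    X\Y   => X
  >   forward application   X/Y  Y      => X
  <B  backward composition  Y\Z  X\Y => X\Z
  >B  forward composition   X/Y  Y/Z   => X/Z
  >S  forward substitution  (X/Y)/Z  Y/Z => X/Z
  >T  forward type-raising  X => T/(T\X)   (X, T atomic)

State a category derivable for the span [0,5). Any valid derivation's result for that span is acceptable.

S

[0,5] S   >
  [0,2] S/(S\PP)   <
    [0,1] "bone" : S
    [1,2] "this" : (S/(S\PP))\S
  [2,5] S\PP   <B
    [2,4] (PP/S)\PP   <
      [2,3] "ate" : NP
      [3,4] "under" : ((PP/S)\PP)\NP
    [4,5] "today" : S\(PP/S)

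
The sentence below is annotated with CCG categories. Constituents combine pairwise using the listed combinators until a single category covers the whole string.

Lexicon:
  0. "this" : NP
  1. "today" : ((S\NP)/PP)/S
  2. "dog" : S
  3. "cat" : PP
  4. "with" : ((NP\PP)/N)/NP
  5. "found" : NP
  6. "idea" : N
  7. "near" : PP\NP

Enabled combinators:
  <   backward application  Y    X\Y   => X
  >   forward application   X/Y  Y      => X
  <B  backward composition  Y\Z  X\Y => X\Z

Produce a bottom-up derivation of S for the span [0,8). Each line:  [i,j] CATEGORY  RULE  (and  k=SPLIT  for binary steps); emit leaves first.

[0,1] NP  lex  "this"
[1,2] ((S\NP)/PP)/S  lex  "today"
[2,3] S  lex  "dog"
[1,3] (S\NP)/PP  >  k=2
[3,4] PP  lex  "cat"
[4,5] ((NP\PP)/N)/NP  lex  "with"
[5,6] NP  lex  "found"
[4,6] (NP\PP)/N  >  k=5
[6,7] N  lex  "idea"
[4,7] NP\PP  >  k=6
[3,7] NP  <  k=4
[7,8] PP\NP  lex  "near"
[3,8] PP  <  k=7
[1,8] S\NP  >  k=3
[0,8] S  <  k=1

[0,8] S   <
  [0,1] "this" : NP
  [1,8] S\NP   >
    [1,3] (S\NP)/PP   >
      [1,2] "today" : ((S\NP)/PP)/S
      [2,3] "dog" : S
    [3,8] PP   <
      [3,7] NP   <
        [3,4] "cat" : PP
        [4,7] NP\PP   >
          [4,6] (NP\PP)/N   >
            [4,5] "with" : ((NP\PP)/N)/NP
            [5,6] "found" : NP
          [6,7] "idea" : N
      [7,8] "near" : PP\NP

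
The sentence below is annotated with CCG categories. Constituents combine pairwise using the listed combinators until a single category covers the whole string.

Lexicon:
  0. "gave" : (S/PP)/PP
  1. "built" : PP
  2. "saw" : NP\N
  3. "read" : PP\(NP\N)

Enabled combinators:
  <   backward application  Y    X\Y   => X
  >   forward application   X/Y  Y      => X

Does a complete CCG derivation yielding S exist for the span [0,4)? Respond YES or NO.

[0,4] S   >
  [0,2] S/PP   >
    [0,1] "gave" : (S/PP)/PP
    [1,2] "built" : PP
  [2,4] PP   <
    [2,3] "saw" : NP\N
    [3,4] "read" : PP\(NP\N)

YES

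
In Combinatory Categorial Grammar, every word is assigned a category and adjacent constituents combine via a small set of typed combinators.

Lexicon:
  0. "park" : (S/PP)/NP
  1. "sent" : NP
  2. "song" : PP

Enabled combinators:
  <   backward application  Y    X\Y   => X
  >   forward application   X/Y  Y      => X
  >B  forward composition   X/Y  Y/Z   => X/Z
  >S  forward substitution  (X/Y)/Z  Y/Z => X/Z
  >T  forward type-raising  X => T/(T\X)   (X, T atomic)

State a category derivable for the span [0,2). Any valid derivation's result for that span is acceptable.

[0,3] S   >
  [0,2] S/PP   >
    [0,1] "park" : (S/PP)/NP
    [1,2] "sent" : NP
  [2,3] "song" : PP

S/PP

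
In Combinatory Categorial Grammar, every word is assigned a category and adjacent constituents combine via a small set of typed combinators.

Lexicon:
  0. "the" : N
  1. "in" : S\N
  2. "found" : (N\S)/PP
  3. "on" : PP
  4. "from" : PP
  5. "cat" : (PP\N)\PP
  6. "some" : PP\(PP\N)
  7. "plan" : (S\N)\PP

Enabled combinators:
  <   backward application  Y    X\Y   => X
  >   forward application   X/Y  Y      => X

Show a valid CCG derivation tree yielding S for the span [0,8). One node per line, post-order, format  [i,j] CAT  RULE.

[0,8] S   <
  [0,4] N   <
    [0,2] S   <
      [0,1] "the" : N
      [1,2] "in" : S\N
    [2,4] N\S   >
      [2,3] "found" : (N\S)/PP
      [3,4] "on" : PP
  [4,8] S\N   <
    [4,7] PP   <
      [4,6] PP\N   <
        [4,5] "from" : PP
        [5,6] "cat" : (PP\N)\PP
      [6,7] "some" : PP\(PP\N)
    [7,8] "plan" : (S\N)\PP

[0,1] N  lex  "the"
[1,2] S\N  lex  "in"
[0,2] S  <  k=1
[2,3] (N\S)/PP  lex  "found"
[3,4] PP  lex  "on"
[2,4] N\S  >  k=3
[0,4] N  <  k=2
[4,5] PP  lex  "from"
[5,6] (PP\N)\PP  lex  "cat"
[4,6] PP\N  <  k=5
[6,7] PP\(PP\N)  lex  "some"
[4,7] PP  <  k=6
[7,8] (S\N)\PP  lex  "plan"
[4,8] S\N  <  k=7
[0,8] S  <  k=4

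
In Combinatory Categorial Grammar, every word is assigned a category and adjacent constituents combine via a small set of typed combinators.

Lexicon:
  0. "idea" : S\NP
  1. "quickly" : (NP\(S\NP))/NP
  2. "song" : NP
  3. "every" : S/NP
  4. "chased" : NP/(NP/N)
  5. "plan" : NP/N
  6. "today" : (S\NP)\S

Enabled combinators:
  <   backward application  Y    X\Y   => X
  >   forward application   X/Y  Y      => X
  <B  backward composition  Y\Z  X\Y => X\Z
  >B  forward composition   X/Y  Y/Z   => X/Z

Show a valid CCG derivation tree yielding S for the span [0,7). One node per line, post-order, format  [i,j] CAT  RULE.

[0,1] S\NP  lex  "idea"
[1,2] (NP\(S\NP))/NP  lex  "quickly"
[2,3] NP  lex  "song"
[1,3] NP\(S\NP)  >  k=2
[0,3] NP  <  k=1
[3,4] S/NP  lex  "every"
[4,5] NP/(NP/N)  lex  "chased"
[5,6] NP/N  lex  "plan"
[4,6] NP  >  k=5
[3,6] S  >  k=4
[6,7] (S\NP)\S  lex  "today"
[3,7] S\NP  <  k=6
[0,7] S  <  k=3

[0,7] S   <
  [0,3] NP   <
    [0,1] "idea" : S\NP
    [1,3] NP\(S\NP)   >
      [1,2] "quickly" : (NP\(S\NP))/NP
      [2,3] "song" : NP
  [3,7] S\NP   <
    [3,6] S   >
      [3,4] "every" : S/NP
      [4,6] NP   >
        [4,5] "chased" : NP/(NP/N)
        [5,6] "plan" : NP/N
    [6,7] "today" : (S\NP)\S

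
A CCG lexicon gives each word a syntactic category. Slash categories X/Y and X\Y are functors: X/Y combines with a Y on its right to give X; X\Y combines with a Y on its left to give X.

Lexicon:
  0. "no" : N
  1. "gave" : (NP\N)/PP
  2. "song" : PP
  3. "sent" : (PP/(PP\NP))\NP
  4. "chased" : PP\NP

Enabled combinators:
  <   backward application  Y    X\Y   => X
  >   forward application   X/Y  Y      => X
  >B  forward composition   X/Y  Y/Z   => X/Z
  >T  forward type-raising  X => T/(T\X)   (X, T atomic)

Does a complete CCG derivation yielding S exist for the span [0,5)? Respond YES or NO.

NO

N (NP\N)/PP PP (PP/(PP\NP))\NP PP\NP
CKY chart[0,5] = {N/(N\PP), NP/(NP\PP), PP, PP/(PP\PP), S/(S\PP)}; S ∉ chart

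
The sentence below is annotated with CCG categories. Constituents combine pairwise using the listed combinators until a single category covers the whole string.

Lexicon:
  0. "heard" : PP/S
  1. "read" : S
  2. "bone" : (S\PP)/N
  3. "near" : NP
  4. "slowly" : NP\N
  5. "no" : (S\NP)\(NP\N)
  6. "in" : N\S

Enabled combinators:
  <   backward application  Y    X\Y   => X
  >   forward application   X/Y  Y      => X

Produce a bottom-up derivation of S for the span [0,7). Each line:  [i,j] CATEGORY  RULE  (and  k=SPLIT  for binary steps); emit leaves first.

[0,7] S   <
  [0,2] PP   >
    [0,1] "heard" : PP/S
    [1,2] "read" : S
  [2,7] S\PP   >
    [2,3] "bone" : (S\PP)/N
    [3,7] N   <
      [3,6] S   <
        [3,4] "near" : NP
        [4,6] S\NP   <
          [4,5] "slowly" : NP\N
          [5,6] "no" : (S\NP)\(NP\N)
      [6,7] "in" : N\S

[0,1] PP/S  lex  "heard"
[1,2] S  lex  "read"
[0,2] PP  >  k=1
[2,3] (S\PP)/N  lex  "bone"
[3,4] NP  lex  "near"
[4,5] NP\N  lex  "slowly"
[5,6] (S\NP)\(NP\N)  lex  "no"
[4,6] S\NP  <  k=5
[3,6] S  <  k=4
[6,7] N\S  lex  "in"
[3,7] N  <  k=6
[2,7] S\PP  >  k=3
[0,7] S  <  k=2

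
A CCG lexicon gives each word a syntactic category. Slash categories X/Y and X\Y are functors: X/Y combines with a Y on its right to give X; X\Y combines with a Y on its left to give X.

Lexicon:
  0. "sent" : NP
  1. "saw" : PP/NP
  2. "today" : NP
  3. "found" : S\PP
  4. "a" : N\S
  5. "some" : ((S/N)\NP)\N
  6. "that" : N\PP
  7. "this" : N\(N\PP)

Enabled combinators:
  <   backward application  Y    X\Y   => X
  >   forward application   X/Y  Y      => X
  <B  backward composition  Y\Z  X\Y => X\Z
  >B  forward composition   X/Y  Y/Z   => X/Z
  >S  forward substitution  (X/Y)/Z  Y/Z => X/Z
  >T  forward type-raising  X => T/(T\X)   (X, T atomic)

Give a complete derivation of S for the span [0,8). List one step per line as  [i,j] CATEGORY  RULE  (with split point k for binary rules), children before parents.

[0,8] S   >
  [0,6] S/N   <
    [0,1] "sent" : NP
    [1,6] (S/N)\NP   <
      [1,5] N   <
        [1,3] PP   >
          [1,2] "saw" : PP/NP
          [2,3] "today" : NP
        [3,5] N\PP   <B
          [3,4] "found" : S\PP
          [4,5] "a" : N\S
      [5,6] "some" : ((S/N)\NP)\N
  [6,8] N   <
    [6,7] "that" : N\PP
    [7,8] "this" : N\(N\PP)

[0,1] NP  lex  "sent"
[1,2] PP/NP  lex  "saw"
[2,3] NP  lex  "today"
[1,3] PP  >  k=2
[3,4] S\PP  lex  "found"
[4,5] N\S  lex  "a"
[3,5] N\PP  <B  k=4
[1,5] N  <  k=3
[5,6] ((S/N)\NP)\N  lex  "some"
[1,6] (S/N)\NP  <  k=5
[0,6] S/N  <  k=1
[6,7] N\PP  lex  "that"
[7,8] N\(N\PP)  lex  "this"
[6,8] N  <  k=7
[0,8] S  >  k=6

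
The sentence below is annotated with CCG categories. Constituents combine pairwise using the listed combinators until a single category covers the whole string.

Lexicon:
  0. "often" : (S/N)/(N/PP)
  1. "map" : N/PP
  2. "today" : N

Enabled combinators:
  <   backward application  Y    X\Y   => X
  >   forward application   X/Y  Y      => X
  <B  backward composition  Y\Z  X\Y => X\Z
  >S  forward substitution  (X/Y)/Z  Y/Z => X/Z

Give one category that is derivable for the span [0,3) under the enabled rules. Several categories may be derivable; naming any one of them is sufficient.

S

[0,3] S   >
  [0,2] S/N   >
    [0,1] "often" : (S/N)/(N/PP)
    [1,2] "map" : N/PP
  [2,3] "today" : N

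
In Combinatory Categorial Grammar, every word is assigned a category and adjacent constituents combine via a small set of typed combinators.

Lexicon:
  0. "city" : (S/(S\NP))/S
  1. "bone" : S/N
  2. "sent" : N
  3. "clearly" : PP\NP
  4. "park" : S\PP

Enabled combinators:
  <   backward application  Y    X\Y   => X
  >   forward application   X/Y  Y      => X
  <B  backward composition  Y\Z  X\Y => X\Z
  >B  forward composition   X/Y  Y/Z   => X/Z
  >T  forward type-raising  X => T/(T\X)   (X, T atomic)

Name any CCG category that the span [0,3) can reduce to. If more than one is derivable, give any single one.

[0,5] S   >
  [0,3] S/(S\NP)   >
    [0,1] "city" : (S/(S\NP))/S
    [1,3] S   >
      [1,2] "bone" : S/N
      [2,3] "sent" : N
  [3,5] S\NP   <B
    [3,4] "clearly" : PP\NP
    [4,5] "park" : S\PP

S/(S\NP)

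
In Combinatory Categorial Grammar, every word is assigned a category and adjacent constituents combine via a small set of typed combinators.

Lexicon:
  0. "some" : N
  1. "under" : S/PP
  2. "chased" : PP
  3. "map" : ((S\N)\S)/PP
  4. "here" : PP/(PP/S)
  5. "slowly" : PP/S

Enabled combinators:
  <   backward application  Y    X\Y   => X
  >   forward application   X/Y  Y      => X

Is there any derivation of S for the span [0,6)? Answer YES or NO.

YES

[0,6] S   <
  [0,1] "some" : N
  [1,6] S\N   <
    [1,3] S   >
      [1,2] "under" : S/PP
      [2,3] "chased" : PP
    [3,6] (S\N)\S   >
      [3,4] "map" : ((S\N)\S)/PP
      [4,6] PP   >
        [4,5] "here" : PP/(PP/S)
        [5,6] "slowly" : PP/S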